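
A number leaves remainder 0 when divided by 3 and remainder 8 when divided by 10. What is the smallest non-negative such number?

Write x = 0 + 3·k. Then 3·k ≡ 8 − 0 ≡ 8 (mod 10).
Need 3⁻¹ mod 10. Extended Euclid on (10, 3):
10 = 3*3 + 1
3 = 3*1 + 0
Back-substitute:
1 = 10 − 3·3
3⁻¹ ≡ 7 (mod 10), so k ≡ 7·8 ≡ 6 (mod 10).
x = 0 + 3·6 = 18.

18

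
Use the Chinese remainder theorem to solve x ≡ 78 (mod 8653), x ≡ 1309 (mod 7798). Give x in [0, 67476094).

33790043

Write x = 78 + 8653·k. Then 8653·k ≡ 1309 − 78 ≡ 1231 (mod 7798).
Need 8653⁻¹ mod 7798. Extended Euclid on (7798, 855):
7798 = 9*855 + 103
855 = 8*103 + 31
103 = 3*31 + 10
31 = 3*10 + 1
10 = 10*1 + 0
Back-substitute:
1 = 31 − 3·10
1 = −3·103 + 10·31
1 = 10·855 − 83·103
1 = −83·7798 + 757·855
8653⁻¹ ≡ 757 (mod 7798), so k ≡ 757·1231 ≡ 3905 (mod 7798).
x = 78 + 8653·3905 = 33790043.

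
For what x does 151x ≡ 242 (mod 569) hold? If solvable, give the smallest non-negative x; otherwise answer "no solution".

239

First find gcd(151, 569):
569 = 3*151 + 116
151 = 1*116 + 35
116 = 3*35 + 11
35 = 3*11 + 2
11 = 5*2 + 1
2 = 2*1 + 0
gcd = 1, so a unique solution mod 569 exists.
Back-substitute for the Bézout coefficients:
1 = 11 − 5·2
1 = −5·35 + 16·11
1 = 16·116 − 53·35
1 = −53·151 + 69·116
1 = 69·569 − 260·151
So 151·(-260) ≡ 1 (mod 569), giving 151⁻¹ ≡ 309.
x ≡ 151⁻¹·242 ≡ 309·242 ≡ 239 (mod 569).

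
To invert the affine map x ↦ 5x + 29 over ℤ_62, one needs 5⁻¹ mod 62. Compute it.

gcd(62, 5) by repeated division:
62 = 12·5 + 2
5 = 2·2 + 1
2 = 2·1 + 0
gcd = 1, so the inverse exists. Back-substitute:
1 = 5 − 2·2
1 = −2·62 + 25·5
So 5·25 ≡ 1 (mod 62).

25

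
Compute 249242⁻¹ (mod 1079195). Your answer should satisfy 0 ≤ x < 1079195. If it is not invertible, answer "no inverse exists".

Extended Euclidean algorithm:
1079195 = 4·249242 + 82227
249242 = 3·82227 + 2561
82227 = 32·2561 + 275
2561 = 9·275 + 86
275 = 3·86 + 17
86 = 5·17 + 1
17 = 17·1 + 0
The gcd is 1. Working backward:
1 = 86 − 5·17
1 = −5·275 + 16·86
1 = 16·2561 − 149·275
1 = −149·82227 + 4784·2561
1 = 4784·249242 − 14501·82227
1 = −14501·1079195 + 62788·249242
So 249242·62788 ≡ 1 (mod 1079195).

62788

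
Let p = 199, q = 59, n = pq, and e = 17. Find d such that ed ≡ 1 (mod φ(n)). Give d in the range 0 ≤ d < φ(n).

10133

φ(n) = (p−1)(q−1) = 198·58 = 11484.
Need d with 17·d ≡ 1 (mod 11484). Apply the extended Euclidean algorithm:
11484 = 675*17 + 9
17 = 1*9 + 8
9 = 1*8 + 1
8 = 8*1 + 0
Back-substitute:
1 = 9 − 8
1 = −17 + 2·9
1 = 2·11484 − 1351·17
So 17·(-1351) ≡ 1 (mod 11484), hence d ≡ -1351 ≡ 10133 (mod 11484).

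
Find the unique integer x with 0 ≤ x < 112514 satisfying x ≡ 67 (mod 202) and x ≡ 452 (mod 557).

Write x = 67 + 202·k. Then 202·k ≡ 452 − 67 ≡ 385 (mod 557).
Need 202⁻¹ mod 557. Extended Euclid on (557, 202):
557 = 2*202 + 153
202 = 1*153 + 49
153 = 3*49 + 6
49 = 8*6 + 1
6 = 6*1 + 0
Back-substitute:
1 = 49 − 8·6
1 = −8·153 + 25·49
1 = 25·202 − 33·153
1 = −33·557 + 91·202
202⁻¹ ≡ 91 (mod 557), so k ≡ 91·385 ≡ 501 (mod 557).
x = 67 + 202·501 = 101269.

101269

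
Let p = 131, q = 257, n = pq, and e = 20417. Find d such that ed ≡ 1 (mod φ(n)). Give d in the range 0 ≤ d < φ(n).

φ(n) = (p−1)(q−1) = 130·256 = 33280.
Need d with 20417·d ≡ 1 (mod 33280). Apply the extended Euclidean algorithm:
33280 = 1·20417 + 12863
20417 = 1·12863 + 7554
12863 = 1·7554 + 5309
7554 = 1·5309 + 2245
5309 = 2·2245 + 819
2245 = 2·819 + 607
819 = 1·607 + 212
607 = 2·212 + 183
212 = 1·183 + 29
183 = 6·29 + 9
29 = 3·9 + 2
9 = 4·2 + 1
2 = 2·1 + 0
Back-substitute:
1 = 9 − 4·2
1 = −4·29 + 13·9
1 = 13·183 − 82·29
1 = −82·212 + 95·183
1 = 95·607 − 272·212
1 = −272·819 + 367·607
1 = 367·2245 − 1006·819
1 = −1006·5309 + 2379·2245
1 = 2379·7554 − 3385·5309
1 = −3385·12863 + 5764·7554
1 = 5764·20417 − 9149·12863
1 = −9149·33280 + 14913·20417
So 20417·14913 ≡ 1 (mod 33280), hence d = 14913.

14913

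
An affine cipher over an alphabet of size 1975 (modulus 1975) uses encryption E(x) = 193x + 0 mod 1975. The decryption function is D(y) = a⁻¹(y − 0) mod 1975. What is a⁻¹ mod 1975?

307

Run Euclid on (1975, 193):
1975 = 10*193 + 45
193 = 4*45 + 13
45 = 3*13 + 6
13 = 2*6 + 1
6 = 6*1 + 0
The gcd is 1. Working backward:
1 = 13 − 2·6
1 = −2·45 + 7·13
1 = 7·193 − 30·45
1 = −30·1975 + 307·193
So 193·307 ≡ 1 (mod 1975).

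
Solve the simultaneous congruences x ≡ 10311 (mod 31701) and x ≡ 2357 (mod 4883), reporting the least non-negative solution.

Write x = 10311 + 31701·k. Then 31701·k ≡ 2357 − 10311 ≡ 1812 (mod 4883).
Need 31701⁻¹ mod 4883. Extended Euclid on (4883, 2403):
4883 = 2×2403 + 77
2403 = 31×77 + 16
77 = 4×16 + 13
16 = 1×13 + 3
13 = 4×3 + 1
3 = 3×1 + 0
Back-substitute:
1 = 13 − 4·3
1 = −4·16 + 5·13
1 = 5·77 − 24·16
1 = −24·2403 + 749·77
1 = 749·4883 − 1522·2403
31701⁻¹ ≡ 3361 (mod 4883), so k ≡ 3361·1812 ≡ 1031 (mod 4883).
x = 10311 + 31701·1031 = 32694042.

32694042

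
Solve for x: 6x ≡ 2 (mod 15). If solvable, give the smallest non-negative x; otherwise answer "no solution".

gcd(6, 15):
15 = 2·6 + 3
6 = 2·3 + 0
gcd = 3, but 3 ∤ 2, so the congruence has no solution.

no solution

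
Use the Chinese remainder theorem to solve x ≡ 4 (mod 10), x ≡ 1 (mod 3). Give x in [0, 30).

Write x = 4 + 10·k. Then 10·k ≡ 1 − 4 ≡ 0 (mod 3).
Need 10⁻¹ mod 3. Extended Euclid on (3, 1):
3 = 3×1 + 0
10⁻¹ ≡ 1 (mod 3), so k ≡ 1·0 ≡ 0 (mod 3).
x = 4 + 10·0 = 4.

4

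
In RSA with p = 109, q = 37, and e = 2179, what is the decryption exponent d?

φ(n) = (p−1)(q−1) = 108·36 = 3888.
Need d with 2179·d ≡ 1 (mod 3888). Apply the extended Euclidean algorithm:
3888 = 1·2179 + 1709
2179 = 1·1709 + 470
1709 = 3·470 + 299
470 = 1·299 + 171
299 = 1·171 + 128
171 = 1·128 + 43
128 = 2·43 + 42
43 = 1·42 + 1
42 = 42·1 + 0
Back-substitute:
1 = 43 − 42
1 = −128 + 3·43
1 = 3·171 − 4·128
1 = −4·299 + 7·171
1 = 7·470 − 11·299
1 = −11·1709 + 40·470
1 = 40·2179 − 51·1709
1 = −51·3888 + 91·2179
So 2179·91 ≡ 1 (mod 3888), hence d = 91.

91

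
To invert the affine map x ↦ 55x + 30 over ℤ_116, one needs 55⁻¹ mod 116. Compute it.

19

Apply the Euclidean algorithm to 116 and 55:
116 = 2·55 + 6
55 = 9·6 + 1
6 = 6·1 + 0
gcd = 1, so the inverse exists. Back-substitute:
1 = 55 − 9·6
1 = −9·116 + 19·55
So 55·19 ≡ 1 (mod 116).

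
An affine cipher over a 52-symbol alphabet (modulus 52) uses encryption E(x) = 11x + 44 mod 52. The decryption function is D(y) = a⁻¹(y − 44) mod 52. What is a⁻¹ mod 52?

gcd(52, 11) by repeated division:
52 = 4·11 + 8
11 = 1·8 + 3
8 = 2·3 + 2
3 = 1·2 + 1
2 = 2·1 + 0
gcd = 1, so the inverse exists. Back-substitute:
1 = 3 − 2
1 = −8 + 3·3
1 = 3·11 − 4·8
1 = −4·52 + 19·11
So 11·19 ≡ 1 (mod 52).

19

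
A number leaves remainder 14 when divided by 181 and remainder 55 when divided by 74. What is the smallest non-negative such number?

13227

Write x = 14 + 181·k. Then 181·k ≡ 55 − 14 ≡ 41 (mod 74).
Need 181⁻¹ mod 74. Extended Euclid on (74, 33):
74 = 2×33 + 8
33 = 4×8 + 1
8 = 8×1 + 0
Back-substitute:
1 = 33 − 4·8
1 = −4·74 + 9·33
181⁻¹ ≡ 9 (mod 74), so k ≡ 9·41 ≡ 73 (mod 74).
x = 14 + 181·73 = 13227.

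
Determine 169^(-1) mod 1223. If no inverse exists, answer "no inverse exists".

275

gcd(1223, 169) by repeated division:
1223 = 7·169 + 40
169 = 4·40 + 9
40 = 4·9 + 4
9 = 2·4 + 1
4 = 4·1 + 0
gcd = 1, so the inverse exists. Back-substitute:
1 = 9 − 2·4
1 = −2·40 + 9·9
1 = 9·169 − 38·40
1 = −38·1223 + 275·169
So 169·275 ≡ 1 (mod 1223).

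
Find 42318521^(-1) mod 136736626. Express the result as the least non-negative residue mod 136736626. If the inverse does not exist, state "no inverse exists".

Run Euclid on (136736626, 42318521):
136736626 = 3*42318521 + 9781063
42318521 = 4*9781063 + 3194269
9781063 = 3*3194269 + 198256
3194269 = 16*198256 + 22173
198256 = 8*22173 + 20872
22173 = 1*20872 + 1301
20872 = 16*1301 + 56
1301 = 23*56 + 13
56 = 4*13 + 4
13 = 3*4 + 1
4 = 4*1 + 0
Since gcd(42318521, 136736626) = 1, back-substitute to write 1 as a combination:
1 = 13 − 3·4
1 = −3·56 + 13·13
1 = 13·1301 − 302·56
1 = −302·20872 + 4845·1301
1 = 4845·22173 − 5147·20872
1 = −5147·198256 + 46021·22173
1 = 46021·3194269 − 741483·198256
1 = −741483·9781063 + 2270470·3194269
1 = 2270470·42318521 − 9823363·9781063
1 = −9823363·136736626 + 31740559·42318521
So 42318521·31740559 ≡ 1 (mod 136736626).

31740559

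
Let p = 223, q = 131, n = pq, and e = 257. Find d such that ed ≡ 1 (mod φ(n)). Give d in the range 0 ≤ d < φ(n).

φ(n) = (p−1)(q−1) = 222·130 = 28860.
Need d with 257·d ≡ 1 (mod 28860). Apply the extended Euclidean algorithm:
28860 = 112×257 + 76
257 = 3×76 + 29
76 = 2×29 + 18
29 = 1×18 + 11
18 = 1×11 + 7
11 = 1×7 + 4
7 = 1×4 + 3
4 = 1×3 + 1
3 = 3×1 + 0
Back-substitute:
1 = 4 − 3
1 = −7 + 2·4
1 = 2·11 − 3·7
1 = −3·18 + 5·11
1 = 5·29 − 8·18
1 = −8·76 + 21·29
1 = 21·257 − 71·76
1 = −71·28860 + 7973·257
So 257·7973 ≡ 1 (mod 28860), hence d = 7973.

7973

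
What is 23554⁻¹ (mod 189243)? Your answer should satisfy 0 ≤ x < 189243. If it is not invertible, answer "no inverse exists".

Run Euclid on (189243, 23554):
189243 = 8*23554 + 811
23554 = 29*811 + 35
811 = 23*35 + 6
35 = 5*6 + 5
6 = 1*5 + 1
5 = 5*1 + 0
The gcd is 1. Working backward:
1 = 6 − 5
1 = −35 + 6·6
1 = 6·811 − 139·35
1 = −139·23554 + 4037·811
1 = 4037·189243 − 32435·23554
Thus 23554·(-32435) ≡ 1 (mod 189243); reducing, -32435 mod 189243 = 156808.

156808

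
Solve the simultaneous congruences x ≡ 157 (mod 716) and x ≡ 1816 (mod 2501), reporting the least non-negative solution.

Write x = 157 + 716·k. Then 716·k ≡ 1816 − 157 ≡ 1659 (mod 2501).
Need 716⁻¹ mod 2501. Extended Euclid on (2501, 716):
2501 = 3×716 + 353
716 = 2×353 + 10
353 = 35×10 + 3
10 = 3×3 + 1
3 = 3×1 + 0
Back-substitute:
1 = 10 − 3·3
1 = −3·353 + 106·10
1 = 106·716 − 215·353
1 = −215·2501 + 751·716
716⁻¹ ≡ 751 (mod 2501), so k ≡ 751·1659 ≡ 411 (mod 2501).
x = 157 + 716·411 = 294433.

294433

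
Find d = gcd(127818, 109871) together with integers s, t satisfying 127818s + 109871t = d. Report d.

Apply Euclid's algorithm to 127818 and 109871:
127818 = 1×109871 + 17947
109871 = 6×17947 + 2189
17947 = 8×2189 + 435
2189 = 5×435 + 14
435 = 31×14 + 1
14 = 14×1 + 0
gcd(127818, 109871) = 1.
Back-substituting:
1 = 435 − 31·14
1 = −31·2189 + 156·435
1 = 156·17947 − 1279·2189
1 = −1279·109871 + 7830·17947
1 = 7830·127818 − 9109·109871
So 1 = (7830)·127818 + (-9109)·109871.

1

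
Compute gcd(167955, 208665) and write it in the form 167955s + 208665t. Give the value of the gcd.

15

Euclidean algorithm:
208665 = 1*167955 + 40710
167955 = 4*40710 + 5115
40710 = 7*5115 + 4905
5115 = 1*4905 + 210
4905 = 23*210 + 75
210 = 2*75 + 60
75 = 1*60 + 15
60 = 4*15 + 0
gcd(167955, 208665) = 15.
Express as a combination:
15 = 75 − 60
15 = −210 + 3·75
15 = 3·4905 − 70·210
15 = −70·5115 + 73·4905
15 = 73·40710 − 581·5115
15 = −581·167955 + 2397·40710
15 = 2397·208665 − 2978·167955
So 15 = (2397)·208665 + (-2978)·167955.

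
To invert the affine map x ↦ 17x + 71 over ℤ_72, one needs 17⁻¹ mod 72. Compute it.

Run Euclid on (72, 17):
72 = 4*17 + 4
17 = 4*4 + 1
4 = 4*1 + 0
gcd = 1, so the inverse exists. Back-substitute:
1 = 17 − 4·4
1 = −4·72 + 17·17
So 17·17 ≡ 1 (mod 72).

17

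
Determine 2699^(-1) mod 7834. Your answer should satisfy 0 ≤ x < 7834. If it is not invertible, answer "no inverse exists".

Extended Euclidean algorithm:
7834 = 2·2699 + 2436
2699 = 1·2436 + 263
2436 = 9·263 + 69
263 = 3·69 + 56
69 = 1·56 + 13
56 = 4·13 + 4
13 = 3·4 + 1
4 = 4·1 + 0
The gcd is 1. Working backward:
1 = 13 − 3·4
1 = −3·56 + 13·13
1 = 13·69 − 16·56
1 = −16·263 + 61·69
1 = 61·2436 − 565·263
1 = −565·2699 + 626·2436
1 = 626·7834 − 1817·2699
Thus 2699·(-1817) ≡ 1 (mod 7834); reducing, -1817 mod 7834 = 6017.

6017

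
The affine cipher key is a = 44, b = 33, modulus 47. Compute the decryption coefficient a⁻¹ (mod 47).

31

Extended Euclidean algorithm:
47 = 1×44 + 3
44 = 14×3 + 2
3 = 1×2 + 1
2 = 2×1 + 0
gcd = 1, so the inverse exists. Back-substitute:
1 = 3 − 2
1 = −44 + 15·3
1 = 15·47 − 16·44
So 44·(-16) ≡ 1 (mod 47), and -16 ≡ 31 (mod 47).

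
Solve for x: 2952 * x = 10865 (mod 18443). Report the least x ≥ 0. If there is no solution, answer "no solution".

15629

First find gcd(2952, 18443):
18443 = 6·2952 + 731
2952 = 4·731 + 28
731 = 26·28 + 3
28 = 9·3 + 1
3 = 3·1 + 0
gcd = 1, so a unique solution mod 18443 exists.
Back-substitute for the Bézout coefficients:
1 = 28 − 9·3
1 = −9·731 + 235·28
1 = 235·2952 − 949·731
1 = −949·18443 + 5929·2952
So 2952·(5929) ≡ 1 (mod 18443), giving 2952⁻¹ ≡ 5929.
x ≡ 2952⁻¹·10865 ≡ 5929·10865 ≡ 15629 (mod 18443).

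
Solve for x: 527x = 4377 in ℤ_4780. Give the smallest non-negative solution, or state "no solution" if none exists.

First find gcd(527, 4780):
4780 = 9*527 + 37
527 = 14*37 + 9
37 = 4*9 + 1
9 = 9*1 + 0
gcd = 1, so a unique solution mod 4780 exists.
Back-substitute for the Bézout coefficients:
1 = 37 − 4·9
1 = −4·527 + 57·37
1 = 57·4780 − 517·527
So 527·(-517) ≡ 1 (mod 4780), giving 527⁻¹ ≡ 4263.
x ≡ 527⁻¹·4377 ≡ 4263·4377 ≡ 2811 (mod 4780).

2811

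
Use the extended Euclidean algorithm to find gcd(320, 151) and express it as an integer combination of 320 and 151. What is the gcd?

1

Apply Euclid's algorithm to 320 and 151:
320 = 2×151 + 18
151 = 8×18 + 7
18 = 2×7 + 4
7 = 1×4 + 3
4 = 1×3 + 1
3 = 3×1 + 0
gcd(320, 151) = 1.
Express as a combination:
1 = 4 − 3
1 = −7 + 2·4
1 = 2·18 − 5·7
1 = −5·151 + 42·18
1 = 42·320 − 89·151
So 1 = (42)·320 + (-89)·151.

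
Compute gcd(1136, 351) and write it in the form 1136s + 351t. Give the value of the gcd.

1

Repeated division:
1136 = 3·351 + 83
351 = 4·83 + 19
83 = 4·19 + 7
19 = 2·7 + 5
7 = 1·5 + 2
5 = 2·2 + 1
2 = 2·1 + 0
gcd(1136, 351) = 1.
Back-substituting:
1 = 5 − 2·2
1 = −2·7 + 3·5
1 = 3·19 − 8·7
1 = −8·83 + 35·19
1 = 35·351 − 148·83
1 = −148·1136 + 479·351
So 1 = (-148)·1136 + (479)·351.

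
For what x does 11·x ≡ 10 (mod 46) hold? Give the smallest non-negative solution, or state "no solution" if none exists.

26

First find gcd(11, 46):
46 = 4·11 + 2
11 = 5·2 + 1
2 = 2·1 + 0
gcd = 1, so a unique solution mod 46 exists.
Back-substitute for the Bézout coefficients:
1 = 11 − 5·2
1 = −5·46 + 21·11
So 11·(21) ≡ 1 (mod 46), giving 11⁻¹ ≡ 21.
x ≡ 11⁻¹·10 ≡ 21·10 ≡ 26 (mod 46).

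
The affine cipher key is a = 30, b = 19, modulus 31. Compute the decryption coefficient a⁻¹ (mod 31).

Extended Euclidean algorithm:
31 = 1·30 + 1
30 = 30·1 + 0
The gcd is 1. Working backward:
1 = 31 − 30
Thus 30·(-1) ≡ 1 (mod 31); reducing, -1 mod 31 = 30.

30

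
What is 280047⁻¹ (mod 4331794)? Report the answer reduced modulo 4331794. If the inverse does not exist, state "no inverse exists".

2354863

Extended Euclidean algorithm:
4331794 = 15·280047 + 131089
280047 = 2·131089 + 17869
131089 = 7·17869 + 6006
17869 = 2·6006 + 5857
6006 = 1·5857 + 149
5857 = 39·149 + 46
149 = 3·46 + 11
46 = 4·11 + 2
11 = 5·2 + 1
2 = 2·1 + 0
gcd = 1, so the inverse exists. Back-substitute:
1 = 11 − 5·2
1 = −5·46 + 21·11
1 = 21·149 − 68·46
1 = −68·5857 + 2673·149
1 = 2673·6006 − 2741·5857
1 = −2741·17869 + 8155·6006
1 = 8155·131089 − 59826·17869
1 = −59826·280047 + 127807·131089
1 = 127807·4331794 − 1976931·280047
So 280047·(-1976931) ≡ 1 (mod 4331794), and -1976931 ≡ 2354863 (mod 4331794).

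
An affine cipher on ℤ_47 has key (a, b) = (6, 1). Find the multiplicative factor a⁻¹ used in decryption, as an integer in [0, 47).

gcd(47, 6) by repeated division:
47 = 7·6 + 5
6 = 1·5 + 1
5 = 5·1 + 0
Since gcd(6, 47) = 1, back-substitute to write 1 as a combination:
1 = 6 − 5
1 = −47 + 8·6
So 6·8 ≡ 1 (mod 47).

8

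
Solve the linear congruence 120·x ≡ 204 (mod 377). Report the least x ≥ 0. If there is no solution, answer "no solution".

First find gcd(120, 377):
377 = 3*120 + 17
120 = 7*17 + 1
17 = 17*1 + 0
gcd = 1, so a unique solution mod 377 exists.
Back-substitute for the Bézout coefficients:
1 = 120 − 7·17
1 = −7·377 + 22·120
So 120·(22) ≡ 1 (mod 377), giving 120⁻¹ ≡ 22.
x ≡ 120⁻¹·204 ≡ 22·204 ≡ 341 (mod 377).

341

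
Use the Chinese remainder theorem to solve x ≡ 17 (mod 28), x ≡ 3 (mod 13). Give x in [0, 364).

Write x = 17 + 28·k. Then 28·k ≡ 3 − 17 ≡ 12 (mod 13).
Need 28⁻¹ mod 13. Extended Euclid on (13, 2):
13 = 6·2 + 1
2 = 2·1 + 0
Back-substitute:
1 = 13 − 6·2
28⁻¹ ≡ 7 (mod 13), so k ≡ 7·12 ≡ 6 (mod 13).
x = 17 + 28·6 = 185.

185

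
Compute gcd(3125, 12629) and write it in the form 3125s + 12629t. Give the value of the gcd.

Euclidean algorithm:
12629 = 4×3125 + 129
3125 = 24×129 + 29
129 = 4×29 + 13
29 = 2×13 + 3
13 = 4×3 + 1
3 = 3×1 + 0
gcd(3125, 12629) = 1.
Working backward:
1 = 13 − 4·3
1 = −4·29 + 9·13
1 = 9·129 − 40·29
1 = −40·3125 + 969·129
1 = 969·12629 − 3916·3125
So 1 = (969)·12629 + (-3916)·3125.

1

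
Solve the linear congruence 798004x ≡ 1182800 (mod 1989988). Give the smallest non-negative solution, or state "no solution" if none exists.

First find gcd(798004, 1989988):
1989988 = 2×798004 + 393980
798004 = 2×393980 + 10044
393980 = 39×10044 + 2264
10044 = 4×2264 + 988
2264 = 2×988 + 288
988 = 3×288 + 124
288 = 2×124 + 40
124 = 3×40 + 4
40 = 10×4 + 0
gcd = 4 and 4 | 1182800, so solutions exist. Divide through by 4: 199501x ≡ 295700 (mod 497497).
Now find 199501⁻¹ mod 497497:
497497 = 2×199501 + 98495
199501 = 2×98495 + 2511
98495 = 39×2511 + 566
2511 = 4×566 + 247
566 = 2×247 + 72
247 = 3×72 + 31
72 = 2×31 + 10
31 = 3×10 + 1
10 = 10×1 + 0
Back-substitute:
1 = 31 − 3·10
1 = −3·72 + 7·31
1 = 7·247 − 24·72
1 = −24·566 + 55·247
1 = 55·2511 − 244·566
1 = −244·98495 + 9571·2511
1 = 9571·199501 − 19386·98495
1 = −19386·497497 + 48343·199501
So 199501⁻¹ ≡ 48343 (mod 497497).
Then x ≡ 48343·295700 ≡ 443799 (mod 497497); the smallest non-negative solution is x = 443799.

443799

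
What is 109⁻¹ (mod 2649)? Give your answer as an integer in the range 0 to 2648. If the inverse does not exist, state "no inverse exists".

Apply the Euclidean algorithm to 2649 and 109:
2649 = 24×109 + 33
109 = 3×33 + 10
33 = 3×10 + 3
10 = 3×3 + 1
3 = 3×1 + 0
The gcd is 1. Working backward:
1 = 10 − 3·3
1 = −3·33 + 10·10
1 = 10·109 − 33·33
1 = −33·2649 + 802·109
So 109·802 ≡ 1 (mod 2649).

802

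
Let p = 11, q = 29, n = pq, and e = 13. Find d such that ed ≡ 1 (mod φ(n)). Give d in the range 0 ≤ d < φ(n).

237

φ(n) = (p−1)(q−1) = 10·28 = 280.
Need d with 13·d ≡ 1 (mod 280). Apply the extended Euclidean algorithm:
280 = 21×13 + 7
13 = 1×7 + 6
7 = 1×6 + 1
6 = 6×1 + 0
Back-substitute:
1 = 7 − 6
1 = −13 + 2·7
1 = 2·280 − 43·13
So 13·(-43) ≡ 1 (mod 280), hence d ≡ -43 ≡ 237 (mod 280).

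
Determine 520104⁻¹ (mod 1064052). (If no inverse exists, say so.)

no inverse exists

Euclidean algorithm on 1064052, 520104:
1064052 = 2*520104 + 23844
520104 = 21*23844 + 19380
23844 = 1*19380 + 4464
19380 = 4*4464 + 1524
4464 = 2*1524 + 1416
1524 = 1*1416 + 108
1416 = 13*108 + 12
108 = 9*12 + 0
Since gcd = 12 > 1, 520104 is not a unit mod 1064052.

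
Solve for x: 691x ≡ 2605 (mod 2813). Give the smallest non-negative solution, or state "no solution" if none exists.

1567

First find gcd(691, 2813):
2813 = 4*691 + 49
691 = 14*49 + 5
49 = 9*5 + 4
5 = 1*4 + 1
4 = 4*1 + 0
gcd = 1, so a unique solution mod 2813 exists.
Back-substitute for the Bézout coefficients:
1 = 5 − 4
1 = −49 + 10·5
1 = 10·691 − 141·49
1 = −141·2813 + 574·691
So 691·(574) ≡ 1 (mod 2813), giving 691⁻¹ ≡ 574.
x ≡ 691⁻¹·2605 ≡ 574·2605 ≡ 1567 (mod 2813).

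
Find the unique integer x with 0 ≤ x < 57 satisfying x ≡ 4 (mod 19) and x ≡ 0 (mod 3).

Write x = 4 + 19·k. Then 19·k ≡ 0 − 4 ≡ 2 (mod 3).
Need 19⁻¹ mod 3. Extended Euclid on (3, 1):
3 = 3×1 + 0
19⁻¹ ≡ 1 (mod 3), so k ≡ 1·2 ≡ 2 (mod 3).
x = 4 + 19·2 = 42.

42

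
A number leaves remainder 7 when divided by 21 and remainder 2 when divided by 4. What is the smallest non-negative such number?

Write x = 7 + 21·k. Then 21·k ≡ 2 − 7 ≡ 3 (mod 4).
Need 21⁻¹ mod 4. Extended Euclid on (4, 1):
4 = 4*1 + 0
21⁻¹ ≡ 1 (mod 4), so k ≡ 1·3 ≡ 3 (mod 4).
x = 7 + 21·3 = 70.

70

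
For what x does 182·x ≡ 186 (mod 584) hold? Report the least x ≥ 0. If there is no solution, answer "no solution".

First find gcd(182, 584):
584 = 3*182 + 38
182 = 4*38 + 30
38 = 1*30 + 8
30 = 3*8 + 6
8 = 1*6 + 2
6 = 3*2 + 0
gcd = 2 and 2 | 186, so solutions exist. Divide through by 2: 91x ≡ 93 (mod 292).
Now find 91⁻¹ mod 292:
292 = 3*91 + 19
91 = 4*19 + 15
19 = 1*15 + 4
15 = 3*4 + 3
4 = 1*3 + 1
3 = 3*1 + 0
Back-substitute:
1 = 4 − 3
1 = −15 + 4·4
1 = 4·19 − 5·15
1 = −5·91 + 24·19
1 = 24·292 − 77·91
So 91·(-77) ≡ 1 (mod 292), i.e. 91⁻¹ ≡ 215.
Then x ≡ 215·93 ≡ 139 (mod 292); the smallest non-negative solution is x = 139.

139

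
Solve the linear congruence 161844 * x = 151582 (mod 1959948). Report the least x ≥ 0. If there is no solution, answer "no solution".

no solution

gcd(161844, 1959948):
1959948 = 12×161844 + 17820
161844 = 9×17820 + 1464
17820 = 12×1464 + 252
1464 = 5×252 + 204
252 = 1×204 + 48
204 = 4×48 + 12
48 = 4×12 + 0
gcd = 12, but 12 ∤ 151582, so the congruence has no solution.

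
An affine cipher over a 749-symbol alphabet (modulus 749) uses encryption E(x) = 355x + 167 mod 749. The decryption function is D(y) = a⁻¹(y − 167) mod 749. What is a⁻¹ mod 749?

192

Apply the Euclidean algorithm to 749 and 355:
749 = 2*355 + 39
355 = 9*39 + 4
39 = 9*4 + 3
4 = 1*3 + 1
3 = 3*1 + 0
gcd = 1, so the inverse exists. Back-substitute:
1 = 4 − 3
1 = −39 + 10·4
1 = 10·355 − 91·39
1 = −91·749 + 192·355
So 355·192 ≡ 1 (mod 749).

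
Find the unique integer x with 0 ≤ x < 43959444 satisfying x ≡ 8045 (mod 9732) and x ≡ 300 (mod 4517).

2986037

Write x = 8045 + 9732·k. Then 9732·k ≡ 300 − 8045 ≡ 1289 (mod 4517).
Need 9732⁻¹ mod 4517. Extended Euclid on (4517, 698):
4517 = 6·698 + 329
698 = 2·329 + 40
329 = 8·40 + 9
40 = 4·9 + 4
9 = 2·4 + 1
4 = 4·1 + 0
Back-substitute:
1 = 9 − 2·4
1 = −2·40 + 9·9
1 = 9·329 − 74·40
1 = −74·698 + 157·329
1 = 157·4517 − 1016·698
9732⁻¹ ≡ 3501 (mod 4517), so k ≡ 3501·1289 ≡ 306 (mod 4517).
x = 8045 + 9732·306 = 2986037.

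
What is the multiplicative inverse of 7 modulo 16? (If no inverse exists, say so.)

7

Extended Euclidean algorithm:
16 = 2×7 + 2
7 = 3×2 + 1
2 = 2×1 + 0
Since gcd(7, 16) = 1, back-substitute to write 1 as a combination:
1 = 7 − 3·2
1 = −3·16 + 7·7
So 7·7 ≡ 1 (mod 16).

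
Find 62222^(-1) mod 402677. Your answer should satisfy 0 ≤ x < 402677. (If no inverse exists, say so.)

305428

gcd(402677, 62222) by repeated division:
402677 = 6*62222 + 29345
62222 = 2*29345 + 3532
29345 = 8*3532 + 1089
3532 = 3*1089 + 265
1089 = 4*265 + 29
265 = 9*29 + 4
29 = 7*4 + 1
4 = 4*1 + 0
gcd = 1, so the inverse exists. Back-substitute:
1 = 29 − 7·4
1 = −7·265 + 64·29
1 = 64·1089 − 263·265
1 = −263·3532 + 853·1089
1 = 853·29345 − 7087·3532
1 = −7087·62222 + 15027·29345
1 = 15027·402677 − 97249·62222
Hence 62222⁻¹ ≡ -97249 ≡ 305428 (mod 402677).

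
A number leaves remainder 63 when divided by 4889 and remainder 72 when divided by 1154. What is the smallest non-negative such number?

4092156

Write x = 63 + 4889·k. Then 4889·k ≡ 72 − 63 ≡ 9 (mod 1154).
Need 4889⁻¹ mod 1154. Extended Euclid on (1154, 273):
1154 = 4·273 + 62
273 = 4·62 + 25
62 = 2·25 + 12
25 = 2·12 + 1
12 = 12·1 + 0
Back-substitute:
1 = 25 − 2·12
1 = −2·62 + 5·25
1 = 5·273 − 22·62
1 = −22·1154 + 93·273
4889⁻¹ ≡ 93 (mod 1154), so k ≡ 93·9 ≡ 837 (mod 1154).
x = 63 + 4889·837 = 4092156.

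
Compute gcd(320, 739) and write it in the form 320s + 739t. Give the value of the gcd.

1

Euclidean algorithm:
739 = 2×320 + 99
320 = 3×99 + 23
99 = 4×23 + 7
23 = 3×7 + 2
7 = 3×2 + 1
2 = 2×1 + 0
gcd(320, 739) = 1.
Back-substituting:
1 = 7 − 3·2
1 = −3·23 + 10·7
1 = 10·99 − 43·23
1 = −43·320 + 139·99
1 = 139·739 − 321·320
So 1 = (139)·739 + (-321)·320.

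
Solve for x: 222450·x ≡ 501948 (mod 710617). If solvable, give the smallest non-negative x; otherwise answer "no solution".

First find gcd(222450, 710617):
710617 = 3*222450 + 43267
222450 = 5*43267 + 6115
43267 = 7*6115 + 462
6115 = 13*462 + 109
462 = 4*109 + 26
109 = 4*26 + 5
26 = 5*5 + 1
5 = 5*1 + 0
gcd = 1, so a unique solution mod 710617 exists.
Back-substitute for the Bézout coefficients:
1 = 26 − 5·5
1 = −5·109 + 21·26
1 = 21·462 − 89·109
1 = −89·6115 + 1178·462
1 = 1178·43267 − 8335·6115
1 = −8335·222450 + 42853·43267
1 = 42853·710617 − 136894·222450
So 222450·(-136894) ≡ 1 (mod 710617), giving 222450⁻¹ ≡ 573723.
x ≡ 222450⁻¹·501948 ≡ 573723·501948 ≡ 151920 (mod 710617).

151920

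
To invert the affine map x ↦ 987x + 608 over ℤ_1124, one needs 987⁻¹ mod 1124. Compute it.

763

Extended Euclidean algorithm:
1124 = 1*987 + 137
987 = 7*137 + 28
137 = 4*28 + 25
28 = 1*25 + 3
25 = 8*3 + 1
3 = 3*1 + 0
The gcd is 1. Working backward:
1 = 25 − 8·3
1 = −8·28 + 9·25
1 = 9·137 − 44·28
1 = −44·987 + 317·137
1 = 317·1124 − 361·987
Hence 987⁻¹ ≡ -361 ≡ 763 (mod 1124).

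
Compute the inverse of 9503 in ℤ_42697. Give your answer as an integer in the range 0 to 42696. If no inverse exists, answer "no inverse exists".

gcd(42697, 9503) by repeated division:
42697 = 4·9503 + 4685
9503 = 2·4685 + 133
4685 = 35·133 + 30
133 = 4·30 + 13
30 = 2·13 + 4
13 = 3·4 + 1
4 = 4·1 + 0
gcd = 1, so the inverse exists. Back-substitute:
1 = 13 − 3·4
1 = −3·30 + 7·13
1 = 7·133 − 31·30
1 = −31·4685 + 1092·133
1 = 1092·9503 − 2215·4685
1 = −2215·42697 + 9952·9503
So 9503·9952 ≡ 1 (mod 42697).

9952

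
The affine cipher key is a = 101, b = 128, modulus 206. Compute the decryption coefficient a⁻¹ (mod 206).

51

gcd(206, 101) by repeated division:
206 = 2×101 + 4
101 = 25×4 + 1
4 = 4×1 + 0
The gcd is 1. Working backward:
1 = 101 − 25·4
1 = −25·206 + 51·101
So 101·51 ≡ 1 (mod 206).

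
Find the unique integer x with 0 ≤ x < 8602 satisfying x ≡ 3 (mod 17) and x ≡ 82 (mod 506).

Write x = 3 + 17·k. Then 17·k ≡ 82 − 3 ≡ 79 (mod 506).
Need 17⁻¹ mod 506. Extended Euclid on (506, 17):
506 = 29*17 + 13
17 = 1*13 + 4
13 = 3*4 + 1
4 = 4*1 + 0
Back-substitute:
1 = 13 − 3·4
1 = −3·17 + 4·13
1 = 4·506 − 119·17
17⁻¹ ≡ 387 (mod 506), so k ≡ 387·79 ≡ 213 (mod 506).
x = 3 + 17·213 = 3624.

3624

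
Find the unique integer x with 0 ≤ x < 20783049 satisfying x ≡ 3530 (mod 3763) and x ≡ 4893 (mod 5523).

Write x = 3530 + 3763·k. Then 3763·k ≡ 4893 − 3530 ≡ 1363 (mod 5523).
Need 3763⁻¹ mod 5523. Extended Euclid on (5523, 3763):
5523 = 1·3763 + 1760
3763 = 2·1760 + 243
1760 = 7·243 + 59
243 = 4·59 + 7
59 = 8·7 + 3
7 = 2·3 + 1
3 = 3·1 + 0
Back-substitute:
1 = 7 − 2·3
1 = −2·59 + 17·7
1 = 17·243 − 70·59
1 = −70·1760 + 507·243
1 = 507·3763 − 1084·1760
1 = −1084·5523 + 1591·3763
3763⁻¹ ≡ 1591 (mod 5523), so k ≡ 1591·1363 ≡ 3517 (mod 5523).
x = 3530 + 3763·3517 = 13238001.

13238001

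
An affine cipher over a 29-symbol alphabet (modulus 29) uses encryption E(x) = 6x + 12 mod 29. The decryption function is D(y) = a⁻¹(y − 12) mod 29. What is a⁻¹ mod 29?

Extended Euclidean algorithm:
29 = 4*6 + 5
6 = 1*5 + 1
5 = 5*1 + 0
The gcd is 1. Working backward:
1 = 6 − 5
1 = −29 + 5·6
So 6·5 ≡ 1 (mod 29).

5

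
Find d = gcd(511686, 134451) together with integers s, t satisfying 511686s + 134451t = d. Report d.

9

Repeated division:
511686 = 3×134451 + 108333
134451 = 1×108333 + 26118
108333 = 4×26118 + 3861
26118 = 6×3861 + 2952
3861 = 1×2952 + 909
2952 = 3×909 + 225
909 = 4×225 + 9
225 = 25×9 + 0
gcd(511686, 134451) = 9.
Back-substituting:
9 = 909 − 4·225
9 = −4·2952 + 13·909
9 = 13·3861 − 17·2952
9 = −17·26118 + 115·3861
9 = 115·108333 − 477·26118
9 = −477·134451 + 592·108333
9 = 592·511686 − 2253·134451
So 9 = (592)·511686 + (-2253)·134451.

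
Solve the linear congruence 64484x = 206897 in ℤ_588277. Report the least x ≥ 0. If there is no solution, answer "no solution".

First find gcd(64484, 588277):
588277 = 9*64484 + 7921
64484 = 8*7921 + 1116
7921 = 7*1116 + 109
1116 = 10*109 + 26
109 = 4*26 + 5
26 = 5*5 + 1
5 = 5*1 + 0
gcd = 1, so a unique solution mod 588277 exists.
Back-substitute for the Bézout coefficients:
1 = 26 − 5·5
1 = −5·109 + 21·26
1 = 21·1116 − 215·109
1 = −215·7921 + 1526·1116
1 = 1526·64484 − 12423·7921
1 = −12423·588277 + 113333·64484
So 64484·(113333) ≡ 1 (mod 588277), giving 64484⁻¹ ≡ 113333.
x ≡ 64484⁻¹·206897 ≡ 113333·206897 ≡ 124758 (mod 588277).

124758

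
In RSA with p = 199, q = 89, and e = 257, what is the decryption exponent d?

φ(n) = (p−1)(q−1) = 198·88 = 17424.
Need d with 257·d ≡ 1 (mod 17424). Apply the extended Euclidean algorithm:
17424 = 67×257 + 205
257 = 1×205 + 52
205 = 3×52 + 49
52 = 1×49 + 3
49 = 16×3 + 1
3 = 3×1 + 0
Back-substitute:
1 = 49 − 16·3
1 = −16·52 + 17·49
1 = 17·205 − 67·52
1 = −67·257 + 84·205
1 = 84·17424 − 5695·257
So 257·(-5695) ≡ 1 (mod 17424), hence d ≡ -5695 ≡ 11729 (mod 17424).

11729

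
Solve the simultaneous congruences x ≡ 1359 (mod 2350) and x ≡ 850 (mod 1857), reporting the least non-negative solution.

Write x = 1359 + 2350·k. Then 2350·k ≡ 850 − 1359 ≡ 1348 (mod 1857).
Need 2350⁻¹ mod 1857. Extended Euclid on (1857, 493):
1857 = 3×493 + 378
493 = 1×378 + 115
378 = 3×115 + 33
115 = 3×33 + 16
33 = 2×16 + 1
16 = 16×1 + 0
Back-substitute:
1 = 33 − 2·16
1 = −2·115 + 7·33
1 = 7·378 − 23·115
1 = −23·493 + 30·378
1 = 30·1857 − 113·493
2350⁻¹ ≡ 1744 (mod 1857), so k ≡ 1744·1348 ≡ 1807 (mod 1857).
x = 1359 + 2350·1807 = 4247809.

4247809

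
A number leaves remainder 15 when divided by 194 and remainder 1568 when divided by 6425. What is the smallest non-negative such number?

380643

Write x = 15 + 194·k. Then 194·k ≡ 1568 − 15 ≡ 1553 (mod 6425).
Need 194⁻¹ mod 6425. Extended Euclid on (6425, 194):
6425 = 33×194 + 23
194 = 8×23 + 10
23 = 2×10 + 3
10 = 3×3 + 1
3 = 3×1 + 0
Back-substitute:
1 = 10 − 3·3
1 = −3·23 + 7·10
1 = 7·194 − 59·23
1 = −59·6425 + 1954·194
194⁻¹ ≡ 1954 (mod 6425), so k ≡ 1954·1553 ≡ 1962 (mod 6425).
x = 15 + 194·1962 = 380643.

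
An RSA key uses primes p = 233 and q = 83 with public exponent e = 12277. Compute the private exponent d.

φ(n) = (p−1)(q−1) = 232·82 = 19024.
Need d with 12277·d ≡ 1 (mod 19024). Apply the extended Euclidean algorithm:
19024 = 1×12277 + 6747
12277 = 1×6747 + 5530
6747 = 1×5530 + 1217
5530 = 4×1217 + 662
1217 = 1×662 + 555
662 = 1×555 + 107
555 = 5×107 + 20
107 = 5×20 + 7
20 = 2×7 + 6
7 = 1×6 + 1
6 = 6×1 + 0
Back-substitute:
1 = 7 − 6
1 = −20 + 3·7
1 = 3·107 − 16·20
1 = −16·555 + 83·107
1 = 83·662 − 99·555
1 = −99·1217 + 182·662
1 = 182·5530 − 827·1217
1 = −827·6747 + 1009·5530
1 = 1009·12277 − 1836·6747
1 = −1836·19024 + 2845·12277
So 12277·2845 ≡ 1 (mod 19024), hence d = 2845.

2845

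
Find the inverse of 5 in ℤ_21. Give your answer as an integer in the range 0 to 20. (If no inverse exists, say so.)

17

Run Euclid on (21, 5):
21 = 4*5 + 1
5 = 5*1 + 0
The gcd is 1. Working backward:
1 = 21 − 4·5
Hence 5⁻¹ ≡ -4 ≡ 17 (mod 21).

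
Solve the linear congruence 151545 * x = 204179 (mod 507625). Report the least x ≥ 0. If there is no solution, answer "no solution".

no solution

gcd(151545, 507625):
507625 = 3·151545 + 52990
151545 = 2·52990 + 45565
52990 = 1·45565 + 7425
45565 = 6·7425 + 1015
7425 = 7·1015 + 320
1015 = 3·320 + 55
320 = 5·55 + 45
55 = 1·45 + 10
45 = 4·10 + 5
10 = 2·5 + 0
gcd = 5, but 5 ∤ 204179, so the congruence has no solution.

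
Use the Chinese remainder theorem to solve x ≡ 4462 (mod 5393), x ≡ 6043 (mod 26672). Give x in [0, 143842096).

Write x = 4462 + 5393·k. Then 5393·k ≡ 6043 − 4462 ≡ 1581 (mod 26672).
Need 5393⁻¹ mod 26672. Extended Euclid on (26672, 5393):
26672 = 4·5393 + 5100
5393 = 1·5100 + 293
5100 = 17·293 + 119
293 = 2·119 + 55
119 = 2·55 + 9
55 = 6·9 + 1
9 = 9·1 + 0
Back-substitute:
1 = 55 − 6·9
1 = −6·119 + 13·55
1 = 13·293 − 32·119
1 = −32·5100 + 557·293
1 = 557·5393 − 589·5100
1 = −589·26672 + 2913·5393
5393⁻¹ ≡ 2913 (mod 26672), so k ≡ 2913·1581 ≡ 17869 (mod 26672).
x = 4462 + 5393·17869 = 96371979.

96371979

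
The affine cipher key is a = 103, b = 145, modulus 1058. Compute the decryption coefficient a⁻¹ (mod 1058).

113

Run Euclid on (1058, 103):
1058 = 10*103 + 28
103 = 3*28 + 19
28 = 1*19 + 9
19 = 2*9 + 1
9 = 9*1 + 0
gcd = 1, so the inverse exists. Back-substitute:
1 = 19 − 2·9
1 = −2·28 + 3·19
1 = 3·103 − 11·28
1 = −11·1058 + 113·103
So 103·113 ≡ 1 (mod 1058).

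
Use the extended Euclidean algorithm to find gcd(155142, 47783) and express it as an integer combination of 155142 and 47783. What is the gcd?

Repeated division:
155142 = 3×47783 + 11793
47783 = 4×11793 + 611
11793 = 19×611 + 184
611 = 3×184 + 59
184 = 3×59 + 7
59 = 8×7 + 3
7 = 2×3 + 1
3 = 3×1 + 0
gcd(155142, 47783) = 1.
Working backward:
1 = 7 − 2·3
1 = −2·59 + 17·7
1 = 17·184 − 53·59
1 = −53·611 + 176·184
1 = 176·11793 − 3397·611
1 = −3397·47783 + 13764·11793
1 = 13764·155142 − 44689·47783
So 1 = (13764)·155142 + (-44689)·47783.

1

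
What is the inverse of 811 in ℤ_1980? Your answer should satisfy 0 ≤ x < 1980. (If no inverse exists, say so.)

271

Extended Euclidean algorithm:
1980 = 2*811 + 358
811 = 2*358 + 95
358 = 3*95 + 73
95 = 1*73 + 22
73 = 3*22 + 7
22 = 3*7 + 1
7 = 7*1 + 0
gcd = 1, so the inverse exists. Back-substitute:
1 = 22 − 3·7
1 = −3·73 + 10·22
1 = 10·95 − 13·73
1 = −13·358 + 49·95
1 = 49·811 − 111·358
1 = −111·1980 + 271·811
So 811·271 ≡ 1 (mod 1980).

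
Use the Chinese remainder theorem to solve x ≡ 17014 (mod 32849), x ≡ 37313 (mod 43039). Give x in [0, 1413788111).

Write x = 17014 + 32849·k. Then 32849·k ≡ 37313 − 17014 ≡ 20299 (mod 43039).
Need 32849⁻¹ mod 43039. Extended Euclid on (43039, 32849):
43039 = 1·32849 + 10190
32849 = 3·10190 + 2279
10190 = 4·2279 + 1074
2279 = 2·1074 + 131
1074 = 8·131 + 26
131 = 5·26 + 1
26 = 26·1 + 0
Back-substitute:
1 = 131 − 5·26
1 = −5·1074 + 41·131
1 = 41·2279 − 87·1074
1 = −87·10190 + 389·2279
1 = 389·32849 − 1254·10190
1 = −1254·43039 + 1643·32849
32849⁻¹ ≡ 1643 (mod 43039), so k ≡ 1643·20299 ≡ 39071 (mod 43039).
x = 17014 + 32849·39071 = 1283460293.

1283460293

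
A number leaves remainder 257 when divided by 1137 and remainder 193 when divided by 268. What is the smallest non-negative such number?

36641

Write x = 257 + 1137·k. Then 1137·k ≡ 193 − 257 ≡ 204 (mod 268).
Need 1137⁻¹ mod 268. Extended Euclid on (268, 65):
268 = 4·65 + 8
65 = 8·8 + 1
8 = 8·1 + 0
Back-substitute:
1 = 65 − 8·8
1 = −8·268 + 33·65
1137⁻¹ ≡ 33 (mod 268), so k ≡ 33·204 ≡ 32 (mod 268).
x = 257 + 1137·32 = 36641.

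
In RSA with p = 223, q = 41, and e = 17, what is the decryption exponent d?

7313

φ(n) = (p−1)(q−1) = 222·40 = 8880.
Need d with 17·d ≡ 1 (mod 8880). Apply the extended Euclidean algorithm:
8880 = 522×17 + 6
17 = 2×6 + 5
6 = 1×5 + 1
5 = 5×1 + 0
Back-substitute:
1 = 6 − 5
1 = −17 + 3·6
1 = 3·8880 − 1567·17
So 17·(-1567) ≡ 1 (mod 8880), hence d ≡ -1567 ≡ 7313 (mod 8880).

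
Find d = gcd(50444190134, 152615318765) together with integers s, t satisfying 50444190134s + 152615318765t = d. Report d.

Apply Euclid's algorithm to 152615318765 and 50444190134:
152615318765 = 3·50444190134 + 1282748363
50444190134 = 39·1282748363 + 417003977
1282748363 = 3·417003977 + 31736432
417003977 = 13·31736432 + 4430361
31736432 = 7·4430361 + 723905
4430361 = 6·723905 + 86931
723905 = 8·86931 + 28457
86931 = 3·28457 + 1560
28457 = 18·1560 + 377
1560 = 4·377 + 52
377 = 7·52 + 13
52 = 4·13 + 0
gcd(50444190134, 152615318765) = 13.
Express as a combination:
13 = 377 − 7·52
13 = −7·1560 + 29·377
13 = 29·28457 − 529·1560
13 = −529·86931 + 1616·28457
13 = 1616·723905 − 13457·86931
13 = −13457·4430361 + 82358·723905
13 = 82358·31736432 − 589963·4430361
13 = −589963·417003977 + 7751877·31736432
13 = 7751877·1282748363 − 23845594·417003977
13 = −23845594·50444190134 + 937730043·1282748363
13 = 937730043·152615318765 − 2837035723·50444190134
So 13 = (937730043)·152615318765 + (-2837035723)·50444190134.

13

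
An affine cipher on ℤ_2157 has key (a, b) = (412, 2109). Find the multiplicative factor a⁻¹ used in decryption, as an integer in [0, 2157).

2068

Apply the Euclidean algorithm to 2157 and 412:
2157 = 5*412 + 97
412 = 4*97 + 24
97 = 4*24 + 1
24 = 24*1 + 0
gcd = 1, so the inverse exists. Back-substitute:
1 = 97 − 4·24
1 = −4·412 + 17·97
1 = 17·2157 − 89·412
Hence 412⁻¹ ≡ -89 ≡ 2068 (mod 2157).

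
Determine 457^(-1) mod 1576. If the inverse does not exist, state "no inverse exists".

Extended Euclidean algorithm:
1576 = 3×457 + 205
457 = 2×205 + 47
205 = 4×47 + 17
47 = 2×17 + 13
17 = 1×13 + 4
13 = 3×4 + 1
4 = 4×1 + 0
Since gcd(457, 1576) = 1, back-substitute to write 1 as a combination:
1 = 13 − 3·4
1 = −3·17 + 4·13
1 = 4·47 − 11·17
1 = −11·205 + 48·47
1 = 48·457 − 107·205
1 = −107·1576 + 369·457
So 457·369 ≡ 1 (mod 1576).

369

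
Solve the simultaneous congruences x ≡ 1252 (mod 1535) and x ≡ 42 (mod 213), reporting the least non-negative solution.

Write x = 1252 + 1535·k. Then 1535·k ≡ 42 − 1252 ≡ 68 (mod 213).
Need 1535⁻¹ mod 213. Extended Euclid on (213, 44):
213 = 4·44 + 37
44 = 1·37 + 7
37 = 5·7 + 2
7 = 3·2 + 1
2 = 2·1 + 0
Back-substitute:
1 = 7 − 3·2
1 = −3·37 + 16·7
1 = 16·44 − 19·37
1 = −19·213 + 92·44
1535⁻¹ ≡ 92 (mod 213), so k ≡ 92·68 ≡ 79 (mod 213).
x = 1252 + 1535·79 = 122517.

122517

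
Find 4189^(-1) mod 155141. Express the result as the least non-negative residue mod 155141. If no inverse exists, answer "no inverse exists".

Run Euclid on (155141, 4189):
155141 = 37*4189 + 148
4189 = 28*148 + 45
148 = 3*45 + 13
45 = 3*13 + 6
13 = 2*6 + 1
6 = 6*1 + 0
gcd = 1, so the inverse exists. Back-substitute:
1 = 13 − 2·6
1 = −2·45 + 7·13
1 = 7·148 − 23·45
1 = −23·4189 + 651·148
1 = 651·155141 − 24110·4189
Thus 4189·(-24110) ≡ 1 (mod 155141); reducing, -24110 mod 155141 = 131031.

131031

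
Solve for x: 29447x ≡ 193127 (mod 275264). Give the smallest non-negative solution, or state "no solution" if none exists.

First find gcd(29447, 275264):
275264 = 9*29447 + 10241
29447 = 2*10241 + 8965
10241 = 1*8965 + 1276
8965 = 7*1276 + 33
1276 = 38*33 + 22
33 = 1*22 + 11
22 = 2*11 + 0
gcd = 11 and 11 | 193127, so solutions exist. Divide through by 11: 2677x ≡ 17557 (mod 25024).
Now find 2677⁻¹ mod 25024:
25024 = 9×2677 + 931
2677 = 2×931 + 815
931 = 1×815 + 116
815 = 7×116 + 3
116 = 38×3 + 2
3 = 1×2 + 1
2 = 2×1 + 0
Back-substitute:
1 = 3 − 2
1 = −116 + 39·3
1 = 39·815 − 274·116
1 = −274·931 + 313·815
1 = 313·2677 − 900·931
1 = −900·25024 + 8413·2677
So 2677⁻¹ ≡ 8413 (mod 25024).
Then x ≡ 8413·17557 ≡ 15393 (mod 25024); the smallest non-negative solution is x = 15393.

15393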